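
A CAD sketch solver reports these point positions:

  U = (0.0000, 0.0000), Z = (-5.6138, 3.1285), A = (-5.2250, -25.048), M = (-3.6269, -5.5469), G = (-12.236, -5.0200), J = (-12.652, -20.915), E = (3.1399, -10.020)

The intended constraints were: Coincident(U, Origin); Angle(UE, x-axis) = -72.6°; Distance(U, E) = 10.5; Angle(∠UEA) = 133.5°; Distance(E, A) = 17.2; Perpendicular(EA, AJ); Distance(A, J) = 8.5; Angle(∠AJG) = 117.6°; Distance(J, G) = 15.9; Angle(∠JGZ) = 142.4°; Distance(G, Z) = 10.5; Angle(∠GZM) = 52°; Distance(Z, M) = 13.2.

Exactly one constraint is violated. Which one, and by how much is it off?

Distance(Z, M) = 13.2 — off by 4.30.

U = (0.00, 0.00) ✓; UE at -72.60° ✓; |UE| = 10.50 ✓; ∠UEA = 133.5° ✓; |EA| = 17.20 ✓; ∠(EA, AJ) = 89.99° ✓; |AJ| = 8.500 ✓; ∠AJG = 117.6° ✓; |JG| = 15.90 ✓; ∠JGZ = 142.4° ✓; |GZ| = 10.50 ✓; ∠GZM = 52.00° ✓; |ZM| = 8.900 ✗.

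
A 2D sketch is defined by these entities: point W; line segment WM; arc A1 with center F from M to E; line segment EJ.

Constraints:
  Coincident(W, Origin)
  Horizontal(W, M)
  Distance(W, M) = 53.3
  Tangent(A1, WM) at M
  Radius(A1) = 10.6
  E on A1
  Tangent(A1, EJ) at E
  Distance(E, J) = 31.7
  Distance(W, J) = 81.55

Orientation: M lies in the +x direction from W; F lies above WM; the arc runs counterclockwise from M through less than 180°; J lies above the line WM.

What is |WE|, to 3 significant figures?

64.0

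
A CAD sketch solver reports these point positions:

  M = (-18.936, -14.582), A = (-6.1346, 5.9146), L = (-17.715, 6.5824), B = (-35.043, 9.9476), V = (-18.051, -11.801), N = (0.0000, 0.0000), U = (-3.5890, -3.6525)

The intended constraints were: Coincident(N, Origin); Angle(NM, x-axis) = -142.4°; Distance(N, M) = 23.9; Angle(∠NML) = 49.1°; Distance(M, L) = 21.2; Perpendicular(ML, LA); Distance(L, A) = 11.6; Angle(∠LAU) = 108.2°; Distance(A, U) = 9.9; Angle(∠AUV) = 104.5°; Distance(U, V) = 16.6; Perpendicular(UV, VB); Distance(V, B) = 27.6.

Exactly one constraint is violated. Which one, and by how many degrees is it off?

Perpendicular(UV, VB) — off by 8.60°.

N = (0.00, 0.00) ✓; NM at -142.4° ✓; |NM| = 23.90 ✓; ∠NML = 49.10° ✓; |ML| = 21.20 ✓; ∠(ML, LA) = 90.00° ✓; |LA| = 11.60 ✓; ∠LAU = 108.2° ✓; |AU| = 9.900 ✓; ∠AUV = 104.5° ✓; |UV| = 16.60 ✓; ∠(UV, VB) = 81.40° ✗; |VB| = 27.60 ✓.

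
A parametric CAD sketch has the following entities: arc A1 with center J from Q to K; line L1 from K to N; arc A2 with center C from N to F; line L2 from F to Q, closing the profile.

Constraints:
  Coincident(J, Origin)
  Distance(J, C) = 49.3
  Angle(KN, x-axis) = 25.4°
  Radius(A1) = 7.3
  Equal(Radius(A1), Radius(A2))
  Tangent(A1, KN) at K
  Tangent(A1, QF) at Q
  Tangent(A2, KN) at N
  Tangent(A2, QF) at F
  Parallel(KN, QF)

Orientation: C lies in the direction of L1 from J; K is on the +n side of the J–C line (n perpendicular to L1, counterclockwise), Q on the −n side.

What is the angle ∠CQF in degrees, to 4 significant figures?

8.423°

The slot axis is L1's direction at 25.4°, so u = (cos 25.4°, sin 25.4°) = (0.9033, 0.4289) and n = (−sin 25.4°, cos 25.4°) = (-0.4289, 0.9033). J is at the origin and C lies 49.3 along u from J, so C = 49.3·u = (44.53, 21.15). Tangency of A1 to both parallel lines with radius 7.3 puts K and Q at J ± 7.3·n: K = (-3.131, 6.594), Q = (3.131, -6.594). Equal radii place N and F the same way about C: N = C + 7.3·n = (41.40, 27.74), F = C − 7.3·n = (47.67, 14.55). Then cos ∠CQF = QC·QF / (|QC||QF|), giving 8.423°.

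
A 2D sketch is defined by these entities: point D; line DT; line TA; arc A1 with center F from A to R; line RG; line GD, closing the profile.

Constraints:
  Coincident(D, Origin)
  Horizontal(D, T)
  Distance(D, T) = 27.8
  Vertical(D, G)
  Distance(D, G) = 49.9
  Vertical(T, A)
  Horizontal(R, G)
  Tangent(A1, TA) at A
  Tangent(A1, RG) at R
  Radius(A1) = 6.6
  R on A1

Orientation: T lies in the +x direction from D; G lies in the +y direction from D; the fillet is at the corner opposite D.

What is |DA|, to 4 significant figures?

51.46

The virtual corner opposite D is at (27.80, 49.90). Tangency of A1 to TA means the radius FA is perpendicular to TA and since A1 is tangent to RG there, FR ⟂ RG, with radius 6.6, so the center F sits 6.6 in from both sides at F = (21.20, 43.30). That places the tangent points at A = (27.80, 43.30) on TA and R = (21.20, 49.90) on RG. Then |DA| = |A − D| = 51.46.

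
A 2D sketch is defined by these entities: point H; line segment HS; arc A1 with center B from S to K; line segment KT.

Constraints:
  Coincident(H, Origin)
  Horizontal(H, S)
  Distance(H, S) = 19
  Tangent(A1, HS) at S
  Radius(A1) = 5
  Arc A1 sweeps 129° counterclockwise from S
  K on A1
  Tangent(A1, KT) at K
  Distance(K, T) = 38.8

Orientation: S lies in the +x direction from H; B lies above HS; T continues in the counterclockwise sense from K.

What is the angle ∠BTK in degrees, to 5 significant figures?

7.3430°

H is at the origin; H and S share the same y with |HS| = 19.0 and S on the +x side, so S = (19.000, 0.0000). Tangency of A1 to HS means the radius BS is perpendicular to HS, so B = S + (0, 5) = (19.000, 5.0000). On A1, S sits at bearing -90° from B; a 129° counterclockwise sweep puts K at bearing 39°, so K = B + 5.0·(cos 39°, sin 39°) = (22.886, 8.1466). Tangency of A1 to KT means the radius BK is perpendicular to KT, so KT runs along (−sin 39°, cos 39°); with |KT| = 38.8, T = (-1.5319, 38.300). Then cos ∠BTK = TB·TK / (|TB||TK|), giving 7.3430°.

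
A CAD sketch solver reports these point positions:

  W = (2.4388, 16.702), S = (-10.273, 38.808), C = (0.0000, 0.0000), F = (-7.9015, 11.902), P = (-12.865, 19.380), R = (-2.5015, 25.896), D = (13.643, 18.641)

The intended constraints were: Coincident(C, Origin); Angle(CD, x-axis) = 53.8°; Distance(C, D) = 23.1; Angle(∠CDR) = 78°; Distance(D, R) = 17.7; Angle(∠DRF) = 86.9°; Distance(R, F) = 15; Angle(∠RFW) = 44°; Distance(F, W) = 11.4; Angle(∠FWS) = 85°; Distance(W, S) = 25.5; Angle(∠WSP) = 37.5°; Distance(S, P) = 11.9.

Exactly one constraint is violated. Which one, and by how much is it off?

Distance(S, P) = 11.9 — off by 7.70.

C = (0.00, 0.00) ✓; CD at 53.80° ✓; |CD| = 23.10 ✓; ∠CDR = 78.00° ✓; |DR| = 17.70 ✓; ∠DRF = 86.90° ✓; |RF| = 15.00 ✓; ∠RFW = 44.00° ✓; |FW| = 11.40 ✓; ∠FWS = 85.00° ✓; |WS| = 25.50 ✓; ∠WSP = 37.50° ✓; |SP| = 19.60 ✗.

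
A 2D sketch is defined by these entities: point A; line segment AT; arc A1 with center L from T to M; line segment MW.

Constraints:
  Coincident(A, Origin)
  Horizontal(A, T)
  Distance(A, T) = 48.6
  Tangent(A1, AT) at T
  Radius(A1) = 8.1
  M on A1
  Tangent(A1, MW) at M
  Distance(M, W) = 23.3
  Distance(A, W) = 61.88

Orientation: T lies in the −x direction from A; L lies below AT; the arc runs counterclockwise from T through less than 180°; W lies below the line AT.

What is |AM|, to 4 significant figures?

57.37

Checks: |LM| = 8.100 ✓; ∠(LM, MW) = 90.00° ✓; |MW| = 23.30 ✓; |AW| = 61.88 ✓.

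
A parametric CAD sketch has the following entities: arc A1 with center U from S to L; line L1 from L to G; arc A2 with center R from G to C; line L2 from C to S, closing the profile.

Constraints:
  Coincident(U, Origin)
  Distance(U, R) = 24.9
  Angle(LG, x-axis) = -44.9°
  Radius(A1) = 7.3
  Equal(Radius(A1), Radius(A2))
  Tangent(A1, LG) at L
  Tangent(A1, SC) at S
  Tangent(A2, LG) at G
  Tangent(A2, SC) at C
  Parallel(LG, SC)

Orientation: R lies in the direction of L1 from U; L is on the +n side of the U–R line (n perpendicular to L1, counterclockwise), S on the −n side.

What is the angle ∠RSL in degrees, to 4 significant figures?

73.66°

The slot axis is L1's direction at -44.9°, so u = (cos -44.9°, sin -44.9°) = (0.7083, -0.7059) and n = (−sin -44.9°, cos -44.9°) = (0.7059, 0.7083). U is at the origin and R lies 24.9 along u from U, so R = 24.9·u = (17.64, -17.58). Tangency of A1 to both parallel lines with radius 7.3 puts L and S at U ± 7.3·n: L = (5.153, 5.171), S = (-5.153, -5.171). Then cos ∠RSL = SR·SL / (|SR||SL|), giving 73.66°.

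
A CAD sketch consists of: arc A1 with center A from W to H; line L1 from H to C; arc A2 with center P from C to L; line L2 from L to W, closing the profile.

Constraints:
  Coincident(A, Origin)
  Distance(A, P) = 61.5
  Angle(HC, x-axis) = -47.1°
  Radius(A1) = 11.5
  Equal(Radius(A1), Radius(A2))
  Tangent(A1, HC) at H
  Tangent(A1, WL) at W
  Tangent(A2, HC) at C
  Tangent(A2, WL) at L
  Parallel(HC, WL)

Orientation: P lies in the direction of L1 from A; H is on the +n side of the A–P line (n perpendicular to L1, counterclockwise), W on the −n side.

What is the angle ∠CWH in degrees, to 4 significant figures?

69.50°

Tangency of A1 to both parallel lines with radius 11.5 puts H and W at A ± 11.5·n: H = (8.424, 7.828), W = (-8.424, -7.828). Equal radii place C and L the same way about P: C = P + 11.5·n = (50.29, -37.22), L = P − 11.5·n = (33.44, -52.88). Then cos ∠CWH = WC·WH / (|WC||WH|), giving 69.50°.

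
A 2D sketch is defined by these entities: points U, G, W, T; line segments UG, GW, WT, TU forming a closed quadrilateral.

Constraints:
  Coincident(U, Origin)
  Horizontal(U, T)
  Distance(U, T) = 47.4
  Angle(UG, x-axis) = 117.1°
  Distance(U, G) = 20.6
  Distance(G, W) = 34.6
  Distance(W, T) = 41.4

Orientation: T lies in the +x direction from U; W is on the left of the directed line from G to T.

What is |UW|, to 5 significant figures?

39.492

U is at the origin; U and T share the same y with |UT| = 47.4 and T in +x, so T = (47.4, 0). UG runs at 117.1° with |UG| = 20.6, so G = (-9.3842, 18.338). W is determined by |GW| = 34.6 and |WT| = 41.4 together: it lies at the intersection of circle(G, 34.6) and circle(T, 41.4). With |GT| = 59.672, the foot of the radical line on GT is 25.506 from G and the perpendicular offset is √(34.6² − 25.506²) = 23.380. Taking the left-of-GT solution: W = (22.072, 32.748).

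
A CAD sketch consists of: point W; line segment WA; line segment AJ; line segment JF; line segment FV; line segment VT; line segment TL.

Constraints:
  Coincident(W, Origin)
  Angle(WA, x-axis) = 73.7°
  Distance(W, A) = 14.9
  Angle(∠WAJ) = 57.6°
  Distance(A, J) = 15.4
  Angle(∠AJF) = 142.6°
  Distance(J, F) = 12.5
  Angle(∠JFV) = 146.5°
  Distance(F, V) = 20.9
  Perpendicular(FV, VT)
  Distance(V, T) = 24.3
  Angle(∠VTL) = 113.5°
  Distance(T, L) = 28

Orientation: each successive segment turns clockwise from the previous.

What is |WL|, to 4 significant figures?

17.85

W is at the origin; WA runs at 73.7° with length 14.9, so A = (4.182, 14.30). ∠WAJ = 57.6° gives AJ at -48.70° from the x-axis; with |AJ| = 15.4, J = (14.35, 2.732). ∠AJF = 142.6° gives JF at -86.10° from the x-axis; with |JF| = 12.5, F = (15.20, -9.739). ∠JFV = 146.5° gives FV at -119.6° from the x-axis; with |FV| = 20.9, V = (4.873, -27.91). FV ⟂ VT, so VT runs at 150.4°; with |VT| = 24.3, T = (-16.26, -15.91). ∠VTL = 113.5° gives TL at 83.90° from the x-axis; with |TL| = 28.0, L = (-13.28, 11.93). Then |WL| = |L − W| = 17.85.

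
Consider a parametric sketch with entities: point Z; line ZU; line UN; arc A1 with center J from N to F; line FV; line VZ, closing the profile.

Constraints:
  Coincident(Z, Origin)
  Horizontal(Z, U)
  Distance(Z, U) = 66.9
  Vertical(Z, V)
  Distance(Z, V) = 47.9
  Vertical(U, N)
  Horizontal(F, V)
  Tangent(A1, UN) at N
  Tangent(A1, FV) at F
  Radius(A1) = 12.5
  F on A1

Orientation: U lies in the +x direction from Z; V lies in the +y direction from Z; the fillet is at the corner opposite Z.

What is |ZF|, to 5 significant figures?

72.483

The virtual corner opposite Z is at (66.900, 47.900). Tangency of A1 to UN means the radius JN is perpendicular to UN and A1 meets FV tangentially, so JF is at right angles to FV, with radius 12.5, so the center J sits 12.5 in from both sides at J = (54.400, 35.400). That places the tangent points at N = (66.900, 35.400) on UN and F = (54.400, 47.900) on FV. Then |ZF| = |F − Z| = 72.483.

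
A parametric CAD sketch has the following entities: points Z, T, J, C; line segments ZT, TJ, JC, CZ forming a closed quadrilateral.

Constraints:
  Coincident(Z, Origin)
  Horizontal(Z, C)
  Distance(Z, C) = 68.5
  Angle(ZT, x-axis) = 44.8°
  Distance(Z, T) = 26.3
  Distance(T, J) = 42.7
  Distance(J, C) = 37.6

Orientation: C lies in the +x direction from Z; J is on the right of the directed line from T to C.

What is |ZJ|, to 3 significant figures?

41.9

Z is at the origin; ZC is horizontal with |ZC| = 68.5 and C in +x, so C = (68.5, 0). ZT runs at 44.8° with |ZT| = 26.3, so T = (18.7, 18.5). J is determined by |TJ| = 42.7 and |JC| = 37.6 together: it lies at the intersection of circle(T, 42.7) and circle(C, 37.6). With |TC| = 53.2, the foot of the radical line on TC is 30.4 from T and the perpendicular offset is √(42.7² − 30.4²) = 29.9. Taking the right-of-TC solution: J = (36.8, -20.1).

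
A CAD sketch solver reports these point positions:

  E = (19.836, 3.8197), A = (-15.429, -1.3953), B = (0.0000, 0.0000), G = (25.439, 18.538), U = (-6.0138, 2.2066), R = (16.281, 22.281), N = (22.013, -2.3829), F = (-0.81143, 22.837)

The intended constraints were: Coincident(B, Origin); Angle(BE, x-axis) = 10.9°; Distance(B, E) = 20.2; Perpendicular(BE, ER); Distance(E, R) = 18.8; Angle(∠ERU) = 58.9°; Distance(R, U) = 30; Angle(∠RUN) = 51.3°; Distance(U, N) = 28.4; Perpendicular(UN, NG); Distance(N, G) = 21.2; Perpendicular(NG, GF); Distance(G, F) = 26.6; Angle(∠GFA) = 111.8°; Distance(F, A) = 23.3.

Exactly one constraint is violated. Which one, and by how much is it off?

Distance(F, A) = 23.3 — off by 5.00.

B = (0.00, 0.00) ✓; BE at 10.90° ✓; |BE| = 20.20 ✓; ∠(BE, ER) = 90.00° ✓; |ER| = 18.80 ✓; ∠ERU = 58.90° ✓; |RU| = 30.00 ✓; ∠RUN = 51.30° ✓; |UN| = 28.40 ✓; ∠(UN, NG) = 90.00° ✓; |NG| = 21.20 ✓; ∠(NG, GF) = 90.00° ✓; |GF| = 26.60 ✓; ∠GFA = 111.8° ✓; |FA| = 28.30 ✗.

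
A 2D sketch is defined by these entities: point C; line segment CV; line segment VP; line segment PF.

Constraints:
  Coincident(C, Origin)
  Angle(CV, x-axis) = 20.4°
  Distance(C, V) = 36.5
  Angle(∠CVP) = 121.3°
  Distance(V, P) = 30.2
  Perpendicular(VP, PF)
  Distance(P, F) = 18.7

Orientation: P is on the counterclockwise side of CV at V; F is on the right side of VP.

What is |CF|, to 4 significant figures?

70.04

C is at the origin; CV runs at 20.4° with length 36.5, so V = 36.5·(cos 20.4°, sin 20.4°) = (34.21, 12.72). ∠CVP = 121.3°, so VP runs at 20.4° + (180° − 121.3°) = 79.10° from the x-axis; with |VP| = 30.2, P = V + 30.2·(cos 79.10°, sin 79.10°) = (39.92, 42.38). VP ⟂ PF; with |PF| = 18.7 on the right of VP, F = P + 18.7·(0.9820, -0.1891) = (58.28, 38.84). Then |CF| = |F − C| = 70.04.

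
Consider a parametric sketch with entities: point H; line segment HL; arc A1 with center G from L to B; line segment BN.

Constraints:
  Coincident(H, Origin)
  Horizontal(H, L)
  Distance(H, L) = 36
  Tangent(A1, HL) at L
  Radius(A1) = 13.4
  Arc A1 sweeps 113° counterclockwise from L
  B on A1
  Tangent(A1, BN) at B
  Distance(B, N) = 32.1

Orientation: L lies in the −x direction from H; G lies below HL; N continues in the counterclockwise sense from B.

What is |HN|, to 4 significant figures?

60.02

On A1, L sits at bearing 90° from G; a 113° counterclockwise sweep puts B at bearing 203°, so B = G + 13.4·(cos 203°, sin 203°) = (-48.33, -18.64). A1 meets BN tangentially, so GB is at right angles to BN, so BN runs along (−sin 203°, cos 203°); with |BN| = 32.1, N = (-35.79, -48.18). Then |HN| = |N − H| = 60.02.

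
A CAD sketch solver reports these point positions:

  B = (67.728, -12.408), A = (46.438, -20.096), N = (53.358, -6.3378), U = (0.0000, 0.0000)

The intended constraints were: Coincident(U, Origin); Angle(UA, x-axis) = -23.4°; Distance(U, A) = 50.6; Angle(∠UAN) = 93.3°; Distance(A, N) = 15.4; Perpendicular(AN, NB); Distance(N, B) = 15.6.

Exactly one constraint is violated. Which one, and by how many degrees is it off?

Perpendicular(AN, NB) — off by 3.80°.

U = (0.00, 0.00) ✓; UA at -23.40° ✓; |UA| = 50.60 ✓; ∠UAN = 93.30° ✓; |AN| = 15.40 ✓; ∠(AN, NB) = 86.20° ✗; |NB| = 15.60 ✓.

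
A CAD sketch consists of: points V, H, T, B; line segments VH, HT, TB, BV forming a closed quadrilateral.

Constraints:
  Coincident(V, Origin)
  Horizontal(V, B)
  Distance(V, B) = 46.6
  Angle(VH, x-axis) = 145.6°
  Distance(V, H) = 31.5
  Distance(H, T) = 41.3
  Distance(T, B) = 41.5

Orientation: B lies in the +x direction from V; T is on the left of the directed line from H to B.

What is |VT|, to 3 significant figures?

29.9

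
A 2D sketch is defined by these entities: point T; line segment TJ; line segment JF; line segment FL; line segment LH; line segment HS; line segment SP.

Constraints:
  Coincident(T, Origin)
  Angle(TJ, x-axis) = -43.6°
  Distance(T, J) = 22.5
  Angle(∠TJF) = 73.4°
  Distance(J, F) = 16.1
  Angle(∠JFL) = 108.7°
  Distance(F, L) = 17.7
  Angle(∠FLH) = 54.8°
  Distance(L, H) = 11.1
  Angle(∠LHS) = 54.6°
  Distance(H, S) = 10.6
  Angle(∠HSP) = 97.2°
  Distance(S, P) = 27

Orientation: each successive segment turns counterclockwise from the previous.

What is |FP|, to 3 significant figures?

34.5

T is at the origin; TJ runs at -43.6° with length 22.5, so J = (16.3, -15.5). ∠TJF = 73.4° gives JF at 63.0° from the x-axis; with |JF| = 16.1, F = (23.6, -1.17). ∠JFL = 108.7° gives FL at 134° from the x-axis; with |FL| = 17.7, L = (11.2, 11.5). ∠FLH = 54.8° gives LH at -100° from the x-axis; with |LH| = 11.1, H = (9.22, 0.582). ∠LHS = 54.6° gives HS at 24.9° from the x-axis; with |HS| = 10.6, S = (18.8, 5.05). ∠HSP = 97.2° gives SP at 108° from the x-axis; with |SP| = 27.0, P = (10.6, 30.8). Then |FP| = |P − F| = 34.5.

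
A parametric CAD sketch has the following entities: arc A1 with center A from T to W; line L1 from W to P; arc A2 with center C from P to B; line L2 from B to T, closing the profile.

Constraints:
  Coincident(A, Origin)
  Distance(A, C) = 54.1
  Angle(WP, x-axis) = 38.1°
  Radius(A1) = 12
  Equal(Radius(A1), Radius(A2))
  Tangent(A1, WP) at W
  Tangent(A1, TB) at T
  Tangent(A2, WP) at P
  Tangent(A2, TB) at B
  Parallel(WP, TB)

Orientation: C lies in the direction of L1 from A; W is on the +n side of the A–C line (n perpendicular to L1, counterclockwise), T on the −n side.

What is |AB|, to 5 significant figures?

55.415

The slot axis is L1's direction at 38.1°, so u = (cos 38.1°, sin 38.1°) = (0.78694, 0.61704) and n = (−sin 38.1°, cos 38.1°) = (-0.61704, 0.78694). A is at the origin and C lies 54.1 along u from A, so C = 54.1·u = (42.573, 33.382). Tangency of A1 to both parallel lines with radius 12.0 puts W and T at A ± 12.0·n: W = (-7.4044, 9.4432), T = (7.4044, -9.4432). Equal radii place P and B the same way about C: P = C + 12.0·n = (35.169, 42.825), B = C − 12.0·n = (49.978, 23.938). Then |AB| = |B − A| = 55.415.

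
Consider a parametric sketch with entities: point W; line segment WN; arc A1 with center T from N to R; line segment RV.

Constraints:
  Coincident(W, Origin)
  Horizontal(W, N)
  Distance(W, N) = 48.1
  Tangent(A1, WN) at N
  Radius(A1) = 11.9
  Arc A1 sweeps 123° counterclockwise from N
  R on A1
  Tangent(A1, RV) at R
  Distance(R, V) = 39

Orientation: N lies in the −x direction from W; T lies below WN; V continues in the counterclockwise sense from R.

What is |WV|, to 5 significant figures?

62.986

W is at the origin; W and N share the same y with |WN| = 48.1 and N on the −x side, so N = (-48.100, 0.0000). The tangent condition forces TN to be normal to WN, so T = N + (0, -11.9) = (-48.100, -11.900). On A1, N sits at bearing 90° from T; a 123° counterclockwise sweep puts R at bearing 213°, so R = T + 11.9·(cos 213°, sin 213°) = (-58.080, -18.381). Tangency of A1 to RV means the radius TR is perpendicular to RV, so RV runs along (−sin 213°, cos 213°); with |RV| = 39.0, V = (-36.839, -51.089). Then |WV| = |V − W| = 62.986.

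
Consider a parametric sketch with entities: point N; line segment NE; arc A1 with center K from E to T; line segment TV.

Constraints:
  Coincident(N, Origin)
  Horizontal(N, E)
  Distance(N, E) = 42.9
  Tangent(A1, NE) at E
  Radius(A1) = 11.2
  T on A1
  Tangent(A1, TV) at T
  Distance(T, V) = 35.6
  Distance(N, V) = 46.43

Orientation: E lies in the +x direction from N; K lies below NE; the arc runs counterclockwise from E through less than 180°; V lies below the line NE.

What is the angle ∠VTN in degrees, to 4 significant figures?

84.85°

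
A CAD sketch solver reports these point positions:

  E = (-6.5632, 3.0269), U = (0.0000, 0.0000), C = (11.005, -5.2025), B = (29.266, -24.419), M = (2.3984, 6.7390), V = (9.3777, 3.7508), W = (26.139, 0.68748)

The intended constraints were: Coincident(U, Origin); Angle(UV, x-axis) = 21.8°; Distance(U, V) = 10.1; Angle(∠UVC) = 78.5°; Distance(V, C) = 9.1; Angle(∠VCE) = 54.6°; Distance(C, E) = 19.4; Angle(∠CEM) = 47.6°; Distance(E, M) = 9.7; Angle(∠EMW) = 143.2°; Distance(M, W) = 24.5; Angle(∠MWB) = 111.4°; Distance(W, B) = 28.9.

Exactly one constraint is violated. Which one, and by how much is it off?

Distance(W, B) = 28.9 — off by 3.60.

U = (0.00, 0.00) ✓; UV at 21.80° ✓; |UV| = 10.10 ✓; ∠UVC = 78.50° ✓; |VC| = 9.100 ✓; ∠VCE = 54.60° ✓; |CE| = 19.40 ✓; ∠CEM = 47.60° ✓; |EM| = 9.700 ✓; ∠EMW = 143.2° ✓; |MW| = 24.50 ✓; ∠MWB = 111.4° ✓; |WB| = 25.30 ✗.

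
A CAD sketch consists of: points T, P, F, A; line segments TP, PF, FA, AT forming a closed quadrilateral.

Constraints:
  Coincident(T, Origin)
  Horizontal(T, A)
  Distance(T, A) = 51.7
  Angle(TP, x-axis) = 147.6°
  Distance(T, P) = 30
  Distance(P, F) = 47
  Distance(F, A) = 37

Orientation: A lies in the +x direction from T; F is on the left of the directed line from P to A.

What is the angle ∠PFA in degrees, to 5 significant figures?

138.73°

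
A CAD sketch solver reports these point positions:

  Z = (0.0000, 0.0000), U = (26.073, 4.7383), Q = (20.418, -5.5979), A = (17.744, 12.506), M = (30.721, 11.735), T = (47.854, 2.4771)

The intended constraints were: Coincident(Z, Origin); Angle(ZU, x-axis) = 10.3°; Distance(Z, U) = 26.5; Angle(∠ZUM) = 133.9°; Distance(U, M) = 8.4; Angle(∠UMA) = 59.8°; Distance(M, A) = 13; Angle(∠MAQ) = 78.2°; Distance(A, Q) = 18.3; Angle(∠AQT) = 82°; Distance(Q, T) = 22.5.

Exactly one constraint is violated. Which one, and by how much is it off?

Distance(Q, T) = 22.5 — off by 6.10.

Z = (0.00, 0.00) ✓; ZU at 10.30° ✓; |ZU| = 26.50 ✓; ∠ZUM = 133.9° ✓; |UM| = 8.400 ✓; ∠UMA = 59.80° ✓; |MA| = 13.00 ✓; ∠MAQ = 78.20° ✓; |AQ| = 18.30 ✓; ∠AQT = 82.00° ✓; |QT| = 28.60 ✗.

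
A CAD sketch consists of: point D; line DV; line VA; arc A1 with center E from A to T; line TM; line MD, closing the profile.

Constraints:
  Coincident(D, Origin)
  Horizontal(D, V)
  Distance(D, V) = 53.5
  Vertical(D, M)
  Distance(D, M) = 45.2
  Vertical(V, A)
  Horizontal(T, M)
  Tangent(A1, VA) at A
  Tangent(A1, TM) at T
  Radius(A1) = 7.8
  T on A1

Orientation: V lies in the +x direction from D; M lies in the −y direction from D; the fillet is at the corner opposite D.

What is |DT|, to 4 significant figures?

64.28

D is at the origin; DV is horizontal with |DV| = 53.5 and V on the +x side, so V = (53.50, 0.000). D and M share the same x with |DM| = 45.2 and M on the −y side, so M = (0.000, -45.20). The virtual corner opposite D is at (53.50, -45.20). A1 meets VA tangentially, so EA is at right angles to VA and the tangent condition forces ET to be normal to TM, with radius 7.8, so the center E sits 7.8 in from both sides at E = (45.70, -37.40). That places the tangent points at A = (53.50, -37.40) on VA and T = (45.70, -45.20) on TM. Then |DT| = |T − D| = 64.28.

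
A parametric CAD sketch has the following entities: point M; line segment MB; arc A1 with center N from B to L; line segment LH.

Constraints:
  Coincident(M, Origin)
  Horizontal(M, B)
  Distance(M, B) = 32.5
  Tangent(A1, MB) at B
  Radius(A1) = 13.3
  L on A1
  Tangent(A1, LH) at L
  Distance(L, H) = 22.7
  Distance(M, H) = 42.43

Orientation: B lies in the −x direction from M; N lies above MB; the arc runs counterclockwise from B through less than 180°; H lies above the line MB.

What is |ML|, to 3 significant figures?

24.0

Checks: M.y = 0.00, B.y = 0.00 ✓; |NL| = 13.30 ✓; ∠(NL, LH) = 90.00° ✓; |LH| = 22.70 ✓; |MH| = 42.43 ✓.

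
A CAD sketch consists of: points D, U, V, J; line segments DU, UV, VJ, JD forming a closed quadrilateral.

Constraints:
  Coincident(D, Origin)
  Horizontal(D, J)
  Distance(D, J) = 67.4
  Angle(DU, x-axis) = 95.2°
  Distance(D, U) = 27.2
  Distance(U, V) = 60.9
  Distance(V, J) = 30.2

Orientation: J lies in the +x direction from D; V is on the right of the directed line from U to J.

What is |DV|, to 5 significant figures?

44.044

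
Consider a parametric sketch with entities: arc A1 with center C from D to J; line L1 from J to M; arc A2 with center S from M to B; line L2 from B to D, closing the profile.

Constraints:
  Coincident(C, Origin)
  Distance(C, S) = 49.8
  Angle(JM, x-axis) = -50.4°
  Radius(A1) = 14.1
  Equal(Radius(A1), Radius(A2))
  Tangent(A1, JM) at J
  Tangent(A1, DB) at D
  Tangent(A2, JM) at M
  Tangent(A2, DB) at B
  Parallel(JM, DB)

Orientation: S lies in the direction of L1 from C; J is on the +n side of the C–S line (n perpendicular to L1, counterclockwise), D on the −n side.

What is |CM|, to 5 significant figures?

51.758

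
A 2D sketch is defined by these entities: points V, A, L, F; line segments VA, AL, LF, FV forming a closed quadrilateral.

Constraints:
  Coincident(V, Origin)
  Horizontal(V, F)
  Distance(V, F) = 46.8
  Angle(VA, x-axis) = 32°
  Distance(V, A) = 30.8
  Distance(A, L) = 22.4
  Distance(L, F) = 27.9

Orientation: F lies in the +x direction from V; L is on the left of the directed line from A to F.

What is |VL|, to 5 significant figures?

53.198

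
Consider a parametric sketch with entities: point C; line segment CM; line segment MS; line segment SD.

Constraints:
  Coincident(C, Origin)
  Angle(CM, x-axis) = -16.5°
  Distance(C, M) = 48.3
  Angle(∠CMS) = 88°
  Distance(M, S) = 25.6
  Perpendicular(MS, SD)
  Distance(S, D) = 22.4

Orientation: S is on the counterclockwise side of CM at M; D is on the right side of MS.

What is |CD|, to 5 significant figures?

74.607

C is at the origin; CM runs at -16.5° with length 48.3, so M = 48.3·(cos -16.5°, sin -16.5°) = (46.311, -13.718). ∠CMS = 88.0°, so MS runs at -16.5° + (180° − 88.0°) = 75.500° from the x-axis; with |MS| = 25.6, S = M + 25.6·(cos 75.500°, sin 75.500°) = (52.721, 11.067). MS is perpendicular to SD; with |SD| = 22.4 on the right of MS, D = S + 22.4·(0.96815, -0.25038) = (74.407, 5.4581). Then |CD| = |D − C| = 74.607.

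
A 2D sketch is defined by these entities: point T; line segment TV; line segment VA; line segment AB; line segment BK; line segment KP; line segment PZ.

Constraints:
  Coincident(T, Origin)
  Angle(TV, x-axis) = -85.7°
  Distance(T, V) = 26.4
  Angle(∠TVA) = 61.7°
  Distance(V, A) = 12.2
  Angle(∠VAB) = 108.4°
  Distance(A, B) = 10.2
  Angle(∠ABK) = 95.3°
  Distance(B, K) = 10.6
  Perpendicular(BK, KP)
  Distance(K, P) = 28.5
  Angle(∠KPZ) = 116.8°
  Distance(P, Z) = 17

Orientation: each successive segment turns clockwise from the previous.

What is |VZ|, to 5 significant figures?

25.779

The perpendicularity gives KP at right angles to BK, so KP runs at -90.300°; with |KP| = 28.5, P = (2.2802, -39.767). ∠KPZ = 116.8° gives PZ at -153.50° from the x-axis; with |PZ| = 17.0, Z = (-12.934, -47.353). Then |VZ| = |Z − V| = 25.779.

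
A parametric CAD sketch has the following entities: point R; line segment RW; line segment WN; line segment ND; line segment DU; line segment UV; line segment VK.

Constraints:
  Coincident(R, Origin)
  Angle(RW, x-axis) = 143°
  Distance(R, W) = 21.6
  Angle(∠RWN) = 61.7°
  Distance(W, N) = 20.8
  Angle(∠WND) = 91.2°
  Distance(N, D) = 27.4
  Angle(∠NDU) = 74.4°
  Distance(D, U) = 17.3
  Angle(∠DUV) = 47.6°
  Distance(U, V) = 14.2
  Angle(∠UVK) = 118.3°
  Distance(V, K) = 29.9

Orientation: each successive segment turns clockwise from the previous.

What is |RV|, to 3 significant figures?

7.27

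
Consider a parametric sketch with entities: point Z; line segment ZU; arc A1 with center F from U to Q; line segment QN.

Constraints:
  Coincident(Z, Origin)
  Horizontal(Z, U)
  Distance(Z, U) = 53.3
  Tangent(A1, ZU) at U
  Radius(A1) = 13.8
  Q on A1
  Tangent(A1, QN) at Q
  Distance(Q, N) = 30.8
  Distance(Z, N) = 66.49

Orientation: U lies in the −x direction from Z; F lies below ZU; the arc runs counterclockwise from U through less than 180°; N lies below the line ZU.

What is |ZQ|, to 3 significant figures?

68.2

Z is at the origin; ZU is horizontal with |ZU| = 53.3 and U on the −x side, so U = (-53.3, 0.00). Tangency of A1 to ZU means the radius FU is perpendicular to ZU, so F = U + (0, -13.8) = (-53.3, -13.8). Since FQ ⟂ QN (tangency), |FN| = √(13.8² + 30.8²) = 33.8 regardless of where Q sits on A1. So N lies on both circle(Z, 66.49) and circle(F, 33.8); the below-ZU intersection is N = (-47.1, -47.0). Q is the foot of the tangent from N: Q = (-64.6, -21.7).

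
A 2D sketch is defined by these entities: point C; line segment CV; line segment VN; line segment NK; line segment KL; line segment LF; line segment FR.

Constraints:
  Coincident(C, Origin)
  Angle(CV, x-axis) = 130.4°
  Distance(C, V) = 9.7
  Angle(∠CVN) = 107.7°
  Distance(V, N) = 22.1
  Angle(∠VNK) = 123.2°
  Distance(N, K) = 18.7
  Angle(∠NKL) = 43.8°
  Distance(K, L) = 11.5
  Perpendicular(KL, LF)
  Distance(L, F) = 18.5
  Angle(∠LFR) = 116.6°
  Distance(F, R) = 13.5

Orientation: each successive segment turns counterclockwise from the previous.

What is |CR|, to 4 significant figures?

44.87

KL is perpendicular to LF, so LF runs at 125.7°; with |LF| = 18.5, F = (-31.54, 2.206). ∠LFR = 116.6° gives FR at -170.9° from the x-axis; with |FR| = 13.5, R = (-44.87, 0.07067). Then |CR| = |R − C| = 44.87.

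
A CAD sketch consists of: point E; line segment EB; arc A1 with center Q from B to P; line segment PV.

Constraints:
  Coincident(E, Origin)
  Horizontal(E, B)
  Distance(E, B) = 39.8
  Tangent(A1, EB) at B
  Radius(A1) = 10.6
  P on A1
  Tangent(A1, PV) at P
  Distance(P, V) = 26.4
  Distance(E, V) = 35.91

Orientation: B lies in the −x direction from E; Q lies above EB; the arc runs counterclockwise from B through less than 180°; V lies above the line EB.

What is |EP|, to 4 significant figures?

30.78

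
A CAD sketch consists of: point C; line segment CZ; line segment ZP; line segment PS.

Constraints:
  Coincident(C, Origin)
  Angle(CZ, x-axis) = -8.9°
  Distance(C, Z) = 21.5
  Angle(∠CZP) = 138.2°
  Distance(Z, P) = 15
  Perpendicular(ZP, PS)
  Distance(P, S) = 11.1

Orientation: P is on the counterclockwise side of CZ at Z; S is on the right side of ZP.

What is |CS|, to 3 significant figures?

40.1

∠CZP = 138.2°, so ZP runs at -8.9° + (180° − 138.2°) = 32.9° from the x-axis; with |ZP| = 15.0, P = Z + 15.0·(cos 32.9°, sin 32.9°) = (33.8, 4.82). The perpendicularity gives PS at right angles to ZP; with |PS| = 11.1 on the right of ZP, S = P + 11.1·(0.543, -0.840) = (39.9, -4.50). Then |CS| = |S − C| = 40.1.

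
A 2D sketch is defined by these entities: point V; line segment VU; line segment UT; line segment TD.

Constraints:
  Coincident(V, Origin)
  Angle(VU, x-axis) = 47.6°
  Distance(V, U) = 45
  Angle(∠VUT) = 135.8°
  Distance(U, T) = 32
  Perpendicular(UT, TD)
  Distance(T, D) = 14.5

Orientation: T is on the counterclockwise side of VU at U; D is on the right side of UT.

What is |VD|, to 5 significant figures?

78.954

∠VUT = 135.8°, so UT runs at 47.6° + (180° − 135.8°) = 91.800° from the x-axis; with |UT| = 32.0, T = U + 32.0·(cos 91.800°, sin 91.800°) = (29.338, 65.215). UT is perpendicular to TD; with |TD| = 14.5 on the right of UT, D = T + 14.5·(0.99951, 0.031411) = (43.831, 65.670). Then |VD| = |D − V| = 78.954.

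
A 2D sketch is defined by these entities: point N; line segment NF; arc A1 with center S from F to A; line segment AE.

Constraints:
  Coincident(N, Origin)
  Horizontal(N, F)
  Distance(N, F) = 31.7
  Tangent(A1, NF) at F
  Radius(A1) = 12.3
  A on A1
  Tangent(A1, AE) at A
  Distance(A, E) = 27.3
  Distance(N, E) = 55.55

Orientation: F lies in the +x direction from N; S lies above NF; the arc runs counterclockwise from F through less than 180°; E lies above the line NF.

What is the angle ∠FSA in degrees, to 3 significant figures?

105°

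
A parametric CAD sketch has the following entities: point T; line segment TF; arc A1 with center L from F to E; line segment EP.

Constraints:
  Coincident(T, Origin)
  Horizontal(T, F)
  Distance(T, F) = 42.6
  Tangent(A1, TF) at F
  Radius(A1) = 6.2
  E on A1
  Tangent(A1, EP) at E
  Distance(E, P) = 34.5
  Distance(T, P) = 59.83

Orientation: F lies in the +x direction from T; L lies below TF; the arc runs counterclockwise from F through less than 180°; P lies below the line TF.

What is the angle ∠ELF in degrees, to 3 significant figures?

101°

T is at the origin; TF is horizontal with |TF| = 42.6 and F on the +x side, so F = (42.6, 0.00). Tangency of A1 to TF means the radius LF is perpendicular to TF, so L = F + (0, -6.2) = (42.6, -6.20). Since LE ⟂ EP (tangency), |LP| = √(6.2² + 34.5²) = 35.1 regardless of where E sits on A1. So P lies on both circle(T, 59.83) and circle(L, 35.1); the below-TF intersection is P = (43.3, -41.2). E is the foot of the tangent from P: E = (36.5, -7.43).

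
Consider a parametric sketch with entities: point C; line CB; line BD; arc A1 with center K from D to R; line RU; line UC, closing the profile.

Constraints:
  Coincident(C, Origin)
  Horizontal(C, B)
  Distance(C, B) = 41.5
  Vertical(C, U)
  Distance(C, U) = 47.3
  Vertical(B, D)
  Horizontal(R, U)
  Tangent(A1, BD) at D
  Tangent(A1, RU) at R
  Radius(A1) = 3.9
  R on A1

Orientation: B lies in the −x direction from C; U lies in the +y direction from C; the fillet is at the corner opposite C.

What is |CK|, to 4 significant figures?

57.42

C is at the origin; CB is horizontal with |CB| = 41.5 and B on the −x side, so B = (-41.50, 0.000). CU is vertical with |CU| = 47.3 and U on the +y side, so U = (0.000, 47.30). The virtual corner opposite C is at (-41.50, 47.30). Since A1 is tangent to BD there, KD ⟂ BD and the tangent condition forces KR to be normal to RU, with radius 3.9, so the center K sits 3.9 in from both sides at K = (-37.60, 43.40). Then |CK| = |K − C| = 57.42.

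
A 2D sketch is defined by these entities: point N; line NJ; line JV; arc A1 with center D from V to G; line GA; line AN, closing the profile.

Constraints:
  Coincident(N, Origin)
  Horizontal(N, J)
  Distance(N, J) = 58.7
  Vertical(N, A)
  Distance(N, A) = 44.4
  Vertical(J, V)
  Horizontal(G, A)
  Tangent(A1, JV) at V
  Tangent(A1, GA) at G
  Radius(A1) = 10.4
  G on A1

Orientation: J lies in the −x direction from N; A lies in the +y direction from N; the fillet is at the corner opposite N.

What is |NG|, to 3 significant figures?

65.6

The virtual corner opposite N is at (-58.7, 44.4). The tangent condition forces DV to be normal to JV and A1 meets GA tangentially, so DG is at right angles to GA, with radius 10.4, so the center D sits 10.4 in from both sides at D = (-48.3, 34.0). That places the tangent points at V = (-58.7, 34.0) on JV and G = (-48.3, 44.4) on GA. Then |NG| = |G − N| = 65.6.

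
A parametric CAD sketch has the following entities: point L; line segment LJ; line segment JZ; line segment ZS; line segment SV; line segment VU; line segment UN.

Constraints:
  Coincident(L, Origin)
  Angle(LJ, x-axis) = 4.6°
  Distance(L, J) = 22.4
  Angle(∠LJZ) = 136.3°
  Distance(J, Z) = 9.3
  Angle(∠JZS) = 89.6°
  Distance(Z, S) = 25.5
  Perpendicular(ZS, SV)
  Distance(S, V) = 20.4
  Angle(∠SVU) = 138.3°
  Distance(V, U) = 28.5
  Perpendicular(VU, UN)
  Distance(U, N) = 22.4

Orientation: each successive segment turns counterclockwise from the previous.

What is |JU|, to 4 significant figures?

33.02

L is at the origin; LJ runs at 4.6° with length 22.4, so J = (22.33, 1.796). ∠LJZ = 136.3° gives JZ at 48.30° from the x-axis; with |JZ| = 9.3, Z = (28.51, 8.740). ∠JZS = 89.6° gives ZS at 138.7° from the x-axis; with |ZS| = 25.5, S = (9.357, 25.57). ZS ⟂ SV, so SV runs at -131.3°; with |SV| = 20.4, V = (-4.107, 10.24). ∠SVU = 138.3° gives VU at -89.60° from the x-axis; with |VU| = 28.5, U = (-3.908, -18.25). Then |JU| = |U − J| = 33.02.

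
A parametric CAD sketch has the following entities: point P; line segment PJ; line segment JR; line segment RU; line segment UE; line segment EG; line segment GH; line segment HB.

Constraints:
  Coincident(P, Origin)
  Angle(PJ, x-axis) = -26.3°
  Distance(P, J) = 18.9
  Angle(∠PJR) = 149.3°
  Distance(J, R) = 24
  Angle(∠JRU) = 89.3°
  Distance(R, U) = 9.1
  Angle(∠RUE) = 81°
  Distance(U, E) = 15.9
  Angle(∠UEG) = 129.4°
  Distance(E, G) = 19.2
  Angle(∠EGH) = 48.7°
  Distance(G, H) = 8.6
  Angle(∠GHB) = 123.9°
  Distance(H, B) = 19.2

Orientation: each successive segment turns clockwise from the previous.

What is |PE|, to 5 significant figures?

24.679

P is at the origin; PJ runs at -26.3° with length 18.9, so J = (16.944, -8.3740). ∠PJR = 149.3° gives JR at -57.000° from the x-axis; with |JR| = 24.0, R = (30.015, -28.502). ∠JRU = 89.3° gives RU at -147.70° from the x-axis; with |RU| = 9.1, U = (22.323, -33.365). ∠RUE = 81.0° gives UE at 113.30° from the x-axis; with |UE| = 15.9, E = (16.034, -18.761). Then |PE| = |E − P| = 24.679.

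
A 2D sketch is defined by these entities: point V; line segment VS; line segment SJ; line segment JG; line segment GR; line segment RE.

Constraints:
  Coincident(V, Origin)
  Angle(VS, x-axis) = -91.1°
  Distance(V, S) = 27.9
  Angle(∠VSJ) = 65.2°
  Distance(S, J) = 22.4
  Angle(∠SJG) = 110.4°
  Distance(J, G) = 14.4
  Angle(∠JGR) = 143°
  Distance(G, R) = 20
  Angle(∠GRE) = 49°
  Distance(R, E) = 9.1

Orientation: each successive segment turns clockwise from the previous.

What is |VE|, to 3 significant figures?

5.14

V is at the origin; VS runs at -91.1° with length 27.9, so S = (-0.536, -27.9). ∠VSJ = 65.2° gives SJ at 154° from the x-axis; with |SJ| = 22.4, J = (-20.7, -18.1). ∠SJG = 110.4° gives JG at 84.5° from the x-axis; with |JG| = 14.4, G = (-19.3, -3.78). ∠JGR = 143.0° gives GR at 47.5° from the x-axis; with |GR| = 20.0, R = (-5.79, 11.0). ∠GRE = 49.0° gives RE at -83.5° from the x-axis; with |RE| = 9.1, E = (-4.76, 1.93). Then |VE| = |E − V| = 5.14.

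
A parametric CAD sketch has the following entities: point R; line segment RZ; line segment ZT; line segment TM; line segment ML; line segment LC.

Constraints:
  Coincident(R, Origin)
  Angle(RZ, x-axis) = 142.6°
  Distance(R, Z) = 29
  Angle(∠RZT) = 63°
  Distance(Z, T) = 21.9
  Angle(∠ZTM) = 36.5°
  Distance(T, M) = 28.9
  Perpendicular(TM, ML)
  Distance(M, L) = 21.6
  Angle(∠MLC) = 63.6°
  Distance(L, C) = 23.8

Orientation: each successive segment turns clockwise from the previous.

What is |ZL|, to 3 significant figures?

14.2

∠ZTM = 36.5° gives TM at -118° from the x-axis; with |TM| = 28.9, M = (-16.8, 1.54). TM ⟂ ML, so ML runs at 152°; with |ML| = 21.6, L = (-35.9, 11.6). Then |ZL| = |L − Z| = 14.2.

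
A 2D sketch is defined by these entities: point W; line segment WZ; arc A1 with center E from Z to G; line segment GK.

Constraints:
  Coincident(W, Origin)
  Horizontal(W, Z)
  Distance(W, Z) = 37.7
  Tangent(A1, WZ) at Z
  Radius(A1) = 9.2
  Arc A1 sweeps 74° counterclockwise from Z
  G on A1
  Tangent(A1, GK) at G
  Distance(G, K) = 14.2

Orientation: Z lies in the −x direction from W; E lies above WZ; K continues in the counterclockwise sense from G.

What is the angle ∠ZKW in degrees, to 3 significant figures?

83.0°

On A1, Z sits at bearing -90° from E; a 74° counterclockwise sweep puts G at bearing -16°, so G = E + 9.2·(cos -16°, sin -16°) = (-28.9, 6.66). Tangency of A1 to GK means the radius EG is perpendicular to GK, so GK runs along (−sin -16°, cos -16°); with |GK| = 14.2, K = (-24.9, 20.3). Then cos ∠ZKW = KZ·KW / (|KZ||KW|), giving 83.0°.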